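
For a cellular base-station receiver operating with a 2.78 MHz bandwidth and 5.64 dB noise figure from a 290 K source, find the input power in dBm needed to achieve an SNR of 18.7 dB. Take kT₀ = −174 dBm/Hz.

Sensitivity = −174 + 10 log₁₀(B) + NF + SNR_min
= −174 + 64.44 + 5.64 + 18.7
= −85.22 dBm → −85.2 dBm

−85.2 dBm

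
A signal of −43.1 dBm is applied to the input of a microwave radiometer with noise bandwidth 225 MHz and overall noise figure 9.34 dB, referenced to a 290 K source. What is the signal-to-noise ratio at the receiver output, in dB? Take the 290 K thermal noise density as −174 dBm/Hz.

Noise floor: N = −174 + 10 log₁₀(B) + NF
10 log₁₀(2.25×10⁸) = 83.52 dB
N = −174 + 83.52 + 9.34 = −81.14 dBm
SNR = P_sig − N = −43.1 − (−81.14) = 38.04 dB → 38.0 dB

38.0 dB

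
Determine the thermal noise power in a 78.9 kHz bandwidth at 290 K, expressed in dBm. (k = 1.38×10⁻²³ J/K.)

−125.0 dBm

P_n = kTB = 1.38×10⁻²³ × 290 × 7.89×10⁴ = 3.16×10⁻¹⁶ W
In dBm: 10 log₁₀(3.16×10⁻¹⁶ / 10⁻³) = −125.0 dBm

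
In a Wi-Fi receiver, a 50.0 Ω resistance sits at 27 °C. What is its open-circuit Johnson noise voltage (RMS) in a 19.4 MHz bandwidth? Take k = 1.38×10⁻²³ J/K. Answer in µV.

4.01 µV

T = 27 °C + 273.15 = 300.15 K
V_n = √(4kTRB)
4kTRB = 4 × 1.38×10⁻²³ × 300.15 × 5.00×10¹ × 1.94×10⁷ = 1.61×10⁻¹¹ V²
V_n = √(1.61×10⁻¹¹) = 4.01×10⁻⁶ V = 4.01 µV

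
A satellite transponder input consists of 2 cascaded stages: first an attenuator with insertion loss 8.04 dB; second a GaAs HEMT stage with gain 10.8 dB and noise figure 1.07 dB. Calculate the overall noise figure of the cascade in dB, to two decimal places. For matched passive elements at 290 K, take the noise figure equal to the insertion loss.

Convert to linear (a loss of L dB is a gain of −L dB): F_i = 10^(NF_i/10), G_i = 10^(G_i,dB/10)
  Stage 1: F_1 = 10^(8.04/10) = 6.368, G_1 = 10^(−8.04/10) = 0.1570
  Stage 2: F_2 = 10^(1.07/10) = 1.279, G_2 = 10^(10.8/10) = 12.02
Friis cascade:
  F = 6.368 + (1.279 − 1)/0.1570 = 8.147
NF = 10 log₁₀(8.147) = 9.11 dB

9.11 dB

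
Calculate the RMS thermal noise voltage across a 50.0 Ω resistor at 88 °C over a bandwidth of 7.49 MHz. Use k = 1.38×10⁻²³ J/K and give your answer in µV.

T = 88 °C + 273.15 = 361.15 K
V_n = √(4kTRB)
4kTRB = 4 × 1.38×10⁻²³ × 361.15 × 5.00×10¹ × 7.49×10⁶ = 7.47×10⁻¹² V²
V_n = √(7.47×10⁻¹²) = 2.73×10⁻⁶ V = 2.73 µV

2.73 µV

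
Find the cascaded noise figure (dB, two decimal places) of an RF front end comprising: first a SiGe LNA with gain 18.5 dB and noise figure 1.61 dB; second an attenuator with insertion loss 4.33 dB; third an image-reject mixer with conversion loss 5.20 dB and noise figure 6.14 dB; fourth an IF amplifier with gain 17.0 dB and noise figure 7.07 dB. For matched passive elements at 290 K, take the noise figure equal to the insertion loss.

3.24 dB

Convert to linear (a loss of L dB is a gain of −L dB): F_i = 10^(NF_i/10), G_i = 10^(G_i,dB/10)
  Stage 1: F_1 = 10^(1.61/10) = 1.449, G_1 = 10^(18.5/10) = 70.79
  Stage 2: F_2 = 10^(4.33/10) = 2.710, G_2 = 10^(−4.33/10) = 0.3690
  Stage 3: F_3 = 10^(6.14/10) = 4.111, G_3 = 10^(−5.20/10) = 0.3020
  Stage 4: F_4 = 10^(7.07/10) = 5.093, G_4 = 10^(17.0/10) = 50.12
Friis cascade:
  F = 1.449 + (2.710 − 1)/70.79 + (4.111 − 1)/26.12 + (5.093 − 1)/7.889 = 2.111
NF = 10 log₁₀(2.111) = 3.24 dB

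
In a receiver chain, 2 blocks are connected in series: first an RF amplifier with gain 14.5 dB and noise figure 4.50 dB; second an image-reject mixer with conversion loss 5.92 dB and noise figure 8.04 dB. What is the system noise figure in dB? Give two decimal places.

Convert to linear (a loss of L dB is a gain of −L dB): F_i = 10^(NF_i/10), G_i = 10^(G_i,dB/10)
  Stage 1: F_1 = 10^(4.50/10) = 2.818, G_1 = 10^(14.5/10) = 28.18
  Stage 2: F_2 = 10^(8.04/10) = 6.368, G_2 = 10^(−5.92/10) = 0.2559
Friis cascade:
  F = 2.818 + (6.368 − 1)/28.18 = 3.009
NF = 10 log₁₀(3.009) = 4.78 dB

4.78 dB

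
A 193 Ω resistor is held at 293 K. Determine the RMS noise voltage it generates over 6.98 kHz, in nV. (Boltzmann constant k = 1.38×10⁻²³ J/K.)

148 nV

V_n = √(4kTRB)
4kTRB = 4 × 1.38×10⁻²³ × 293 × 1.93×10² × 6.98×10³ = 2.18×10⁻¹⁴ V²
V_n = √(2.18×10⁻¹⁴) = 1.48×10⁻⁷ V = 148 nV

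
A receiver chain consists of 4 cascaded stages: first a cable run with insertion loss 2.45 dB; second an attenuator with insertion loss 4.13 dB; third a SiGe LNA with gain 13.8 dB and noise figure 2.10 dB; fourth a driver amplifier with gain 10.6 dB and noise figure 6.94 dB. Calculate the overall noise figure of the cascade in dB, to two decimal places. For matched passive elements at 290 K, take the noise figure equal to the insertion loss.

9.10 dB

Convert to linear (a loss of L dB is a gain of −L dB): F_i = 10^(NF_i/10), G_i = 10^(G_i,dB/10)
  Stage 1: F_1 = 10^(2.45/10) = 1.758, G_1 = 10^(−2.45/10) = 0.5689
  Stage 2: F_2 = 10^(4.13/10) = 2.588, G_2 = 10^(−4.13/10) = 0.3864
  Stage 3: F_3 = 10^(2.10/10) = 1.622, G_3 = 10^(13.8/10) = 23.99
  Stage 4: F_4 = 10^(6.94/10) = 4.943, G_4 = 10^(10.6/10) = 11.48
Friis cascade:
  F = 1.758 + (2.588 − 1)/0.5689 + (1.622 − 1)/0.2198 + (4.943 − 1)/5.272 = 8.127
NF = 10 log₁₀(8.127) = 9.10 dB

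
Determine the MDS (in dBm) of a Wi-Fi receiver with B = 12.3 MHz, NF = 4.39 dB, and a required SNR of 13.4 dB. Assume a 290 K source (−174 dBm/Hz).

−85.3 dBm

Sensitivity = −174 + 10 log₁₀(B) + NF + SNR_min
= −174 + 70.9 + 4.39 + 13.4
= −85.31 dBm → −85.3 dBm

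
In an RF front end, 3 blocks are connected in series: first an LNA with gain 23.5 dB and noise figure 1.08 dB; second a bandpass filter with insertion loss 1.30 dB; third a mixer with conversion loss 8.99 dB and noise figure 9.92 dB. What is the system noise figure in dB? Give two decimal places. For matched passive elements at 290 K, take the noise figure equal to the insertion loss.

Convert to linear (a loss of L dB is a gain of −L dB): F_i = 10^(NF_i/10), G_i = 10^(G_i,dB/10)
  Stage 1: F_1 = 10^(1.08/10) = 1.282, G_1 = 10^(23.5/10) = 223.9
  Stage 2: F_2 = 10^(1.30/10) = 1.349, G_2 = 10^(−1.30/10) = 0.7413
  Stage 3: F_3 = 10^(9.92/10) = 9.817, G_3 = 10^(−8.99/10) = 0.1262
Friis cascade:
  F = 1.282 + (1.349 − 1)/223.9 + (9.817 − 1)/166.0 = 1.337
NF = 10 log₁₀(1.337) = 1.26 dB

1.26 dB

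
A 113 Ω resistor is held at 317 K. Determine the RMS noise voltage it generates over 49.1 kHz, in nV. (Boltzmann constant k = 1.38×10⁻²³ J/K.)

V_n = √(4kTRB)
4kTRB = 4 × 1.38×10⁻²³ × 317 × 1.13×10² × 4.91×10⁴ = 9.71×10⁻¹⁴ V²
V_n = √(9.71×10⁻¹⁴) = 3.12×10⁻⁷ V = 312 nV

312 nV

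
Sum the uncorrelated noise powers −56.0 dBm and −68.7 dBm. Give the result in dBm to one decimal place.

−55.8 dBm

Convert to linear, add, convert back:
P₁ = 2.51×10⁻⁹ W, P₂ = 1.35×10⁻¹⁰ W
P_tot = 2.65×10⁻⁹ W → 10 log₁₀(P_tot / 10⁻³) = −55.8 dBm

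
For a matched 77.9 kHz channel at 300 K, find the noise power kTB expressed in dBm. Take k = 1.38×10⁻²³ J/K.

P_n = kTB = 1.38×10⁻²³ × 300 × 7.79×10⁴ = 3.23×10⁻¹⁶ W
In dBm: 10 log₁₀(3.23×10⁻¹⁶ / 10⁻³) = −124.9 dBm

−124.9 dBm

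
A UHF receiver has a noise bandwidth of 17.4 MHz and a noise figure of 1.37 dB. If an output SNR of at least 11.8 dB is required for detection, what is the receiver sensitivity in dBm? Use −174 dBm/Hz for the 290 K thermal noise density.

−88.4 dBm

Sensitivity = −174 + 10 log₁₀(B) + NF + SNR_min
= −174 + 72.41 + 1.37 + 11.8
= −88.42 dBm → −88.4 dBm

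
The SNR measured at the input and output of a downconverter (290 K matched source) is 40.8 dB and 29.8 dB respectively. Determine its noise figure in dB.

NF (dB) = SNR_in(dB) − SNR_out(dB) when the source is at T₀
NF = 40.8 − 29.8 = 11.0 dB

11.0 dB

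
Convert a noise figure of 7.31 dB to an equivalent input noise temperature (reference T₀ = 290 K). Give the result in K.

F = 10^(7.31/10) = 5.3827
T_e = (F − 1)·T₀ = (5.3827 − 1) × 290 = 1271 K

1271 K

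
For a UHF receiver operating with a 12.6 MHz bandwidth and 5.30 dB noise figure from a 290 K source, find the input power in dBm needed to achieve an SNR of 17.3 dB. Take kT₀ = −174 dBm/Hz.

−80.4 dBm

Sensitivity = −174 + 10 log₁₀(B) + NF + SNR_min
= −174 + 71 + 5.30 + 17.3
= −80.40 dBm → −80.4 dBm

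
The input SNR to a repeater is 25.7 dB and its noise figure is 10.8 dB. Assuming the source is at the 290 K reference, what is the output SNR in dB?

14.9 dB

By definition F = SNR_in/SNR_out, so in dB: SNR_out = SNR_in − NF
SNR_out = 25.7 − 10.8 = 14.9 dB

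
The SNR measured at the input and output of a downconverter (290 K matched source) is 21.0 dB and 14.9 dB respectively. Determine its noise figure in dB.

6.1 dB

NF (dB) = SNR_in(dB) − SNR_out(dB) when the source is at T₀
NF = 21.0 − 14.9 = 6.1 dB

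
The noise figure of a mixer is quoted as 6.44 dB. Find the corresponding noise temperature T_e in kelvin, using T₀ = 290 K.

988 K

F = 10^(6.44/10) = 4.40555
T_e = (F − 1)·T₀ = (4.40555 − 1) × 290 = 988 K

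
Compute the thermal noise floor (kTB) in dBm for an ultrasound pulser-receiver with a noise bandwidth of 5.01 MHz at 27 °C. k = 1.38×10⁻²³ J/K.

T = 27 °C + 273.15 = 300.15 K
P_n = kTB = 1.38×10⁻²³ × 300.15 × 5.01×10⁶ = 2.08×10⁻¹⁴ W
In dBm: 10 log₁₀(2.08×10⁻¹⁴ / 10⁻³) = −106.8 dBm

−106.8 dBm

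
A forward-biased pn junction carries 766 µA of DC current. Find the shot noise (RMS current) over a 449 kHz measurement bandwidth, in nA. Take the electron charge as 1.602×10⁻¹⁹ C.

10.5 nA

I_n = √(2qI·B)
2qI·B = 2 × 1.602×10⁻¹⁹ × 7.66×10⁻⁴ × 4.49×10⁵ = 1.10×10⁻¹⁶ A²
I_n = √(1.10×10⁻¹⁶) = 1.05×10⁻⁸ A = 10.5 nA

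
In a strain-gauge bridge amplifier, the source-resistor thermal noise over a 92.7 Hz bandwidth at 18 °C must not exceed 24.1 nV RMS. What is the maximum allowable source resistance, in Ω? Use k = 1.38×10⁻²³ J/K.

390 Ω

T = 18 °C + 273.15 = 291.15 K
Johnson–Nyquist: V_n = √(4kTRB) ⇒ R = V_n² / (4kTB)
4kTB = 4 × 1.38×10⁻²³ × 291.15 × 9.27×10¹ = 1.49×10⁻¹⁸
R = (2.41×10⁻⁸)² / 1.49×10⁻¹⁸ = 3.90×10² Ω = 390 Ω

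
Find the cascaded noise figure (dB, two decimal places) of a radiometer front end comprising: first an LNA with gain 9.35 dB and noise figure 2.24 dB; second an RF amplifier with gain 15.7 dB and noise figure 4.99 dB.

Convert to linear (a loss of L dB is a gain of −L dB): F_i = 10^(NF_i/10), G_i = 10^(G_i,dB/10)
  Stage 1: F_1 = 10^(2.24/10) = 1.675, G_1 = 10^(9.35/10) = 8.610
  Stage 2: F_2 = 10^(4.99/10) = 3.155, G_2 = 10^(15.7/10) = 37.15
Friis cascade:
  F = 1.675 + (3.155 − 1)/8.610 = 1.925
NF = 10 log₁₀(1.925) = 2.84 dB

2.84 dB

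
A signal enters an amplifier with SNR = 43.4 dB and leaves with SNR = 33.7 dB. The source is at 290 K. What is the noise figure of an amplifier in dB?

NF (dB) = SNR_in(dB) − SNR_out(dB) when the source is at T₀
NF = 43.4 − 33.7 = 9.7 dB

9.7 dB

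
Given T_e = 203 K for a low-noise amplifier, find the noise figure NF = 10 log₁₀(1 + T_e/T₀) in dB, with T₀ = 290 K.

2.30 dB

F = 1 + T_e/T₀ = 1 + 203/290 = 1.7
NF = 10 log₁₀(1.7) = 2.30 dB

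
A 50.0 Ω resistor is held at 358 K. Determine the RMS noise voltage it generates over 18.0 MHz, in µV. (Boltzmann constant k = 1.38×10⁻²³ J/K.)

4.22 µV

V_n = √(4kTRB)
4kTRB = 4 × 1.38×10⁻²³ × 358 × 5.00×10¹ × 1.80×10⁷ = 1.78×10⁻¹¹ V²
V_n = √(1.78×10⁻¹¹) = 4.22×10⁻⁶ V = 4.22 µV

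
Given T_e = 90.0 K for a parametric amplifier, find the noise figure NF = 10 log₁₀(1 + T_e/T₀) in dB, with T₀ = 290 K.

F = 1 + T_e/T₀ = 1 + 90.0/290 = 1.31034
NF = 10 log₁₀(1.31034) = 1.17 dB

1.17 dB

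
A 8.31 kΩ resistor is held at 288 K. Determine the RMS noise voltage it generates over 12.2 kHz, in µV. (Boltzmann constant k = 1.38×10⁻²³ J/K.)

1.27 µV

V_n = √(4kTRB)
4kTRB = 4 × 1.38×10⁻²³ × 288 × 8.31×10³ × 1.22×10⁴ = 1.61×10⁻¹² V²
V_n = √(1.61×10⁻¹²) = 1.27×10⁻⁶ V = 1.27 µV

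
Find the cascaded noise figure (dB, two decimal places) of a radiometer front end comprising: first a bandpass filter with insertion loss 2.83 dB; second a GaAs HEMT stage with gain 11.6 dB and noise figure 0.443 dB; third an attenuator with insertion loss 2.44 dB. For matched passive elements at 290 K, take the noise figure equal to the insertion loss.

3.47 dB

Convert to linear (a loss of L dB is a gain of −L dB): F_i = 10^(NF_i/10), G_i = 10^(G_i,dB/10)
  Stage 1: F_1 = 10^(2.83/10) = 1.919, G_1 = 10^(−2.83/10) = 0.5212
  Stage 2: F_2 = 10^(0.443/10) = 1.107, G_2 = 10^(11.6/10) = 14.45
  Stage 3: F_3 = 10^(2.44/10) = 1.754, G_3 = 10^(−2.44/10) = 0.5702
Friis cascade:
  F = 1.919 + (1.107 − 1)/0.5212 + (1.754 − 1)/7.534 = 2.225
NF = 10 log₁₀(2.225) = 3.47 dB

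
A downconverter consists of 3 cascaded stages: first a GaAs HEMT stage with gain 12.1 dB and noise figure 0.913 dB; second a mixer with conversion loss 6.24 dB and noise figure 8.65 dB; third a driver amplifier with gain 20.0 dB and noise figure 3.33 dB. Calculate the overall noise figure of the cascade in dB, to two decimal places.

Convert to linear (a loss of L dB is a gain of −L dB): F_i = 10^(NF_i/10), G_i = 10^(G_i,dB/10)
  Stage 1: F_1 = 10^(0.913/10) = 1.234, G_1 = 10^(12.1/10) = 16.22
  Stage 2: F_2 = 10^(8.65/10) = 7.328, G_2 = 10^(−6.24/10) = 0.2377
  Stage 3: F_3 = 10^(3.33/10) = 2.153, G_3 = 10^(20.0/10) = 100.0
Friis cascade:
  F = 1.234 + (7.328 − 1)/16.22 + (2.153 − 1)/3.855 = 1.923
NF = 10 log₁₀(1.923) = 2.84 dB

2.84 dB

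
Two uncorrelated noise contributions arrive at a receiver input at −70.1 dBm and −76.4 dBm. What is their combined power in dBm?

−69.2 dBm

Convert to linear, add, convert back:
P₁ = 9.77×10⁻¹¹ W, P₂ = 2.29×10⁻¹¹ W
P_tot = 1.21×10⁻¹⁰ W → 10 log₁₀(P_tot / 10⁻³) = −69.2 dBm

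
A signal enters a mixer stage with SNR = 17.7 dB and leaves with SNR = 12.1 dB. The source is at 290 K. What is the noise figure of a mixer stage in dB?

NF (dB) = SNR_in(dB) − SNR_out(dB) when the source is at T₀
NF = 17.7 − 12.1 = 5.6 dB

5.6 dB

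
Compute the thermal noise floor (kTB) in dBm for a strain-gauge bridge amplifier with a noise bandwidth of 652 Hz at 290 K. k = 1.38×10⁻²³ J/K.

P_n = kTB = 1.38×10⁻²³ × 290 × 6.52×10² = 2.61×10⁻¹⁸ W
In dBm: 10 log₁₀(2.61×10⁻¹⁸ / 10⁻³) = −145.8 dBm

−145.8 dBm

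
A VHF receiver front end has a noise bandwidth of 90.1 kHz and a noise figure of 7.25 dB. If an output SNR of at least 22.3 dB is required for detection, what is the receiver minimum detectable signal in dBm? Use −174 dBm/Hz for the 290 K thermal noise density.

−94.9 dBm

Sensitivity = −174 + 10 log₁₀(B) + NF + SNR_min
= −174 + 49.55 + 7.25 + 22.3
= −94.90 dBm → −94.9 dBm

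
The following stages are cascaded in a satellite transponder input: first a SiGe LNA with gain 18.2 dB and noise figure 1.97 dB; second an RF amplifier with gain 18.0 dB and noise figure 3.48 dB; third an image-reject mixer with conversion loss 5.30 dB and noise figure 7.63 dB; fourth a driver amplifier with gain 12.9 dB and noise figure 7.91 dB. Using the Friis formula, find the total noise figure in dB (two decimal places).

Convert to linear (a loss of L dB is a gain of −L dB): F_i = 10^(NF_i/10), G_i = 10^(G_i,dB/10)
  Stage 1: F_1 = 10^(1.97/10) = 1.574, G_1 = 10^(18.2/10) = 66.07
  Stage 2: F_2 = 10^(3.48/10) = 2.228, G_2 = 10^(18.0/10) = 63.10
  Stage 3: F_3 = 10^(7.63/10) = 5.794, G_3 = 10^(−5.30/10) = 0.2951
  Stage 4: F_4 = 10^(7.91/10) = 6.180, G_4 = 10^(12.9/10) = 19.50
Friis cascade:
  F = 1.574 + (2.228 − 1)/66.07 + (5.794 − 1)/4169 + (6.180 − 1)/1230 = 1.598
NF = 10 log₁₀(1.598) = 2.04 dB

2.04 dB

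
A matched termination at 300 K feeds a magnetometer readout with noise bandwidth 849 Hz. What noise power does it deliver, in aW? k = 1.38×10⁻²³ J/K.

3.51 aW

P_n = kTB = 1.38×10⁻²³ × 300 × 8.49×10² = 3.51×10⁻¹⁸ W = 3.51 aW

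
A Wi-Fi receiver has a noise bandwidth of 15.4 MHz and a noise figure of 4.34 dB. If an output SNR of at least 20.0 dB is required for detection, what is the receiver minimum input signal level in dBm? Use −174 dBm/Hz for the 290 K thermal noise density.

−77.8 dBm

Sensitivity = −174 + 10 log₁₀(B) + NF + SNR_min
= −174 + 71.88 + 4.34 + 20.0
= −77.78 dBm → −77.8 dBm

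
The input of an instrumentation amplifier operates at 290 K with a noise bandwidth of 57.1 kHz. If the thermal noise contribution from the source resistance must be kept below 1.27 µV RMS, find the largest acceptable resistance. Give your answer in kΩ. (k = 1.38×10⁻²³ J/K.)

Johnson–Nyquist: V_n = √(4kTRB) ⇒ R = V_n² / (4kTB)
4kTB = 4 × 1.38×10⁻²³ × 290 × 5.71×10⁴ = 9.14×10⁻¹⁶
R = (1.27×10⁻⁶)² / 9.14×10⁻¹⁶ = 1.76×10³ Ω = 1.76 kΩ

1.76 kΩ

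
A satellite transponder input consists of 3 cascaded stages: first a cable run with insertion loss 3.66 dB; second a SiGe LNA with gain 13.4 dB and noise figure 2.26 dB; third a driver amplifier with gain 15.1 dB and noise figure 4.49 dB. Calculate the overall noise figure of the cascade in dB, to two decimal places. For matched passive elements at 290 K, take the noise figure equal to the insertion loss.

6.13 dB

Convert to linear (a loss of L dB is a gain of −L dB): F_i = 10^(NF_i/10), G_i = 10^(G_i,dB/10)
  Stage 1: F_1 = 10^(3.66/10) = 2.323, G_1 = 10^(−3.66/10) = 0.4305
  Stage 2: F_2 = 10^(2.26/10) = 1.683, G_2 = 10^(13.4/10) = 21.88
  Stage 3: F_3 = 10^(4.49/10) = 2.812, G_3 = 10^(15.1/10) = 32.36
Friis cascade:
  F = 2.323 + (1.683 − 1)/0.4305 + (2.812 − 1)/9.419 = 4.101
NF = 10 log₁₀(4.101) = 6.13 dB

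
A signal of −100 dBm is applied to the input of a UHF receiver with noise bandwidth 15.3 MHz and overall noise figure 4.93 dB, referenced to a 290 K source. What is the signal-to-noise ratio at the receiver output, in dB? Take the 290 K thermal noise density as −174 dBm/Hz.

Noise floor: N = −174 + 10 log₁₀(B) + NF
10 log₁₀(1.53×10⁷) = 71.85 dB
N = −174 + 71.85 + 4.93 = −97.22 dBm
SNR = P_sig − N = −100 − (−97.22) = −2.78 dB → −2.8 dB

−2.8 dB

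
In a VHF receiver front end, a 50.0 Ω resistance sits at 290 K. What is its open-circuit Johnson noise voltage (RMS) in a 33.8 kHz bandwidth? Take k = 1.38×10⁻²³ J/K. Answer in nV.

V_n = √(4kTRB)
4kTRB = 4 × 1.38×10⁻²³ × 290 × 5.00×10¹ × 3.38×10⁴ = 2.71×10⁻¹⁴ V²
V_n = √(2.71×10⁻¹⁴) = 1.64×10⁻⁷ V = 164 nV

164 nV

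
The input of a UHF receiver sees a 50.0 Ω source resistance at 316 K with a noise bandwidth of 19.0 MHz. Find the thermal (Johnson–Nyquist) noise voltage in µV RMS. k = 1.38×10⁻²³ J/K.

V_n = √(4kTRB)
4kTRB = 4 × 1.38×10⁻²³ × 316 × 5.00×10¹ × 1.90×10⁷ = 1.66×10⁻¹¹ V²
V_n = √(1.66×10⁻¹¹) = 4.07×10⁻⁶ V = 4.07 µV

4.07 µV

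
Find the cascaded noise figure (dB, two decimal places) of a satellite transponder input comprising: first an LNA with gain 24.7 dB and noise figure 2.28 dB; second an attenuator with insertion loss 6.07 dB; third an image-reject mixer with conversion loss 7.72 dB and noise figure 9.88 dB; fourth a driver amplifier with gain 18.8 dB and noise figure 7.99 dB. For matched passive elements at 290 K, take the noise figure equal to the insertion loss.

3.52 dB

Convert to linear (a loss of L dB is a gain of −L dB): F_i = 10^(NF_i/10), G_i = 10^(G_i,dB/10)
  Stage 1: F_1 = 10^(2.28/10) = 1.690, G_1 = 10^(24.7/10) = 295.1
  Stage 2: F_2 = 10^(6.07/10) = 4.046, G_2 = 10^(−6.07/10) = 0.2472
  Stage 3: F_3 = 10^(9.88/10) = 9.727, G_3 = 10^(−7.72/10) = 0.1690
  Stage 4: F_4 = 10^(7.99/10) = 6.295, G_4 = 10^(18.8/10) = 75.86
Friis cascade:
  F = 1.690 + (4.046 − 1)/295.1 + (9.727 − 1)/72.95 + (6.295 − 1)/12.33 = 2.250
NF = 10 log₁₀(2.250) = 3.52 dB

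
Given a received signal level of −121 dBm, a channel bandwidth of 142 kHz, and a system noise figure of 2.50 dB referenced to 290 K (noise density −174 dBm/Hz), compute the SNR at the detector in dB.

−1.0 dB

Noise floor: N = −174 + 10 log₁₀(B) + NF
10 log₁₀(1.42×10⁵) = 51.52 dB
N = −174 + 51.52 + 2.50 = −119.98 dBm
SNR = P_sig − N = −121 − (−119.98) = −1.02 dB → −1.0 dB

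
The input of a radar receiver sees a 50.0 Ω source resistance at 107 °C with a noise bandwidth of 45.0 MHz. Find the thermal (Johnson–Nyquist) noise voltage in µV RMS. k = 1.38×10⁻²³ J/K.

6.87 µV

T = 107 °C + 273.15 = 380.15 K
V_n = √(4kTRB)
4kTRB = 4 × 1.38×10⁻²³ × 380.15 × 5.00×10¹ × 4.50×10⁷ = 4.72×10⁻¹¹ V²
V_n = √(4.72×10⁻¹¹) = 6.87×10⁻⁶ V = 6.87 µV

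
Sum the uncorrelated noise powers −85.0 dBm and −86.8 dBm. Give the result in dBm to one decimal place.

Convert to linear, add, convert back:
P₁ = 3.16×10⁻¹² W, P₂ = 2.09×10⁻¹² W
P_tot = 5.25×10⁻¹² W → 10 log₁₀(P_tot / 10⁻³) = −82.8 dBm

−82.8 dBm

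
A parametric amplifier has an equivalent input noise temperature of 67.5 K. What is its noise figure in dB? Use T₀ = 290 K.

0.909 dB

F = 1 + T_e/T₀ = 1 + 67.5/290 = 1.23276
NF = 10 log₁₀(1.23276) = 0.909 dB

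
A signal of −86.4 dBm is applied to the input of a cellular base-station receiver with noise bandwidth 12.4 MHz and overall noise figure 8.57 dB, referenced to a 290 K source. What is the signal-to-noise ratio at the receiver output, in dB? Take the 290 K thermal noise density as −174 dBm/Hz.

8.1 dB

Noise floor: N = −174 + 10 log₁₀(B) + NF
10 log₁₀(1.24×10⁷) = 70.93 dB
N = −174 + 70.93 + 8.57 = −94.50 dBm
SNR = P_sig − N = −86.4 − (−94.50) = 8.10 dB → 8.1 dB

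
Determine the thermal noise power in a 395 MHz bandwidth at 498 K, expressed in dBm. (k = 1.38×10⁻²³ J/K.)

−85.7 dBm

P_n = kTB = 1.38×10⁻²³ × 498 × 3.95×10⁸ = 2.71×10⁻¹² W
In dBm: 10 log₁₀(2.71×10⁻¹² / 10⁻³) = −85.7 dBm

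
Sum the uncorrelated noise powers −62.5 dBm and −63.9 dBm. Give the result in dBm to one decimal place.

−60.1 dBm

Convert to linear, add, convert back:
P₁ = 5.62×10⁻¹⁰ W, P₂ = 4.07×10⁻¹⁰ W
P_tot = 9.70×10⁻¹⁰ W → 10 log₁₀(P_tot / 10⁻³) = −60.1 dBm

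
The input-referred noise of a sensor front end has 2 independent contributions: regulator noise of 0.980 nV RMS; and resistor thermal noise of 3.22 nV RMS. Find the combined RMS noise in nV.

Uncorrelated sources add in power (mean-square): V_tot = √(ΣV_i²)
V_tot = √[(9.80×10⁻¹⁰)² + (3.22×10⁻⁹)²] = 3.37×10⁻⁹ V = 3.37 nV

3.37 nV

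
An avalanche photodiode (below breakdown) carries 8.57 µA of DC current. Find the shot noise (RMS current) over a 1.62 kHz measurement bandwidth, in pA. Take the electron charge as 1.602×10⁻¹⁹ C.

66.7 pA

I_n = √(2qI·B)
2qI·B = 2 × 1.602×10⁻¹⁹ × 8.57×10⁻⁶ × 1.62×10³ = 4.45×10⁻²¹ A²
I_n = √(4.45×10⁻²¹) = 6.67×10⁻¹¹ A = 66.7 pA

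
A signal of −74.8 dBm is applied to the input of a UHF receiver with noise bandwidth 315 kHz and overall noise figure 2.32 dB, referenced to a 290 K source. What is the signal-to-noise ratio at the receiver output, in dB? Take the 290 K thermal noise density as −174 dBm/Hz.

Noise floor: N = −174 + 10 log₁₀(B) + NF
10 log₁₀(3.15×10⁵) = 54.98 dB
N = −174 + 54.98 + 2.32 = −116.70 dBm
SNR = P_sig − N = −74.8 − (−116.70) = 41.90 dB → 41.9 dB

41.9 dB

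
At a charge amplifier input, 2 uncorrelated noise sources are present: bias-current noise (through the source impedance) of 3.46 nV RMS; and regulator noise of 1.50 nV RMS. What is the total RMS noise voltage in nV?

Uncorrelated sources add in power (mean-square): V_tot = √(ΣV_i²)
V_tot = √[(3.46×10⁻⁹)² + (1.50×10⁻⁹)²] = 3.77×10⁻⁹ V = 3.77 nV

3.77 nV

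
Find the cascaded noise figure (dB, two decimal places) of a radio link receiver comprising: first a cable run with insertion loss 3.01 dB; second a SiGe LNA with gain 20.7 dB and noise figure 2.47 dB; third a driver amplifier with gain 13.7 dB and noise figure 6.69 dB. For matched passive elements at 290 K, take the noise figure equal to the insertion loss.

5.56 dB

Convert to linear (a loss of L dB is a gain of −L dB): F_i = 10^(NF_i/10), G_i = 10^(G_i,dB/10)
  Stage 1: F_1 = 10^(3.01/10) = 2.000, G_1 = 10^(−3.01/10) = 0.5000
  Stage 2: F_2 = 10^(2.47/10) = 1.766, G_2 = 10^(20.7/10) = 117.5
  Stage 3: F_3 = 10^(6.69/10) = 4.667, G_3 = 10^(13.7/10) = 23.44
Friis cascade:
  F = 2.000 + (1.766 − 1)/0.5000 + (4.667 − 1)/58.75 = 3.594
NF = 10 log₁₀(3.594) = 5.56 dB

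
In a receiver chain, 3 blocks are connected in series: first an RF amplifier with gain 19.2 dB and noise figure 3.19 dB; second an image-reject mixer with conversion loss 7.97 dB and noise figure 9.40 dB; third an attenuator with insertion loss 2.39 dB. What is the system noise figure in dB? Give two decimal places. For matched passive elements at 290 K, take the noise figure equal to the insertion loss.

Convert to linear (a loss of L dB is a gain of −L dB): F_i = 10^(NF_i/10), G_i = 10^(G_i,dB/10)
  Stage 1: F_1 = 10^(3.19/10) = 2.084, G_1 = 10^(19.2/10) = 83.18
  Stage 2: F_2 = 10^(9.40/10) = 8.710, G_2 = 10^(−7.97/10) = 0.1596
  Stage 3: F_3 = 10^(2.39/10) = 1.734, G_3 = 10^(−2.39/10) = 0.5768
Friis cascade:
  F = 2.084 + (8.710 − 1)/83.18 + (1.734 − 1)/13.27 = 2.232
NF = 10 log₁₀(2.232) = 3.49 dB

3.49 dB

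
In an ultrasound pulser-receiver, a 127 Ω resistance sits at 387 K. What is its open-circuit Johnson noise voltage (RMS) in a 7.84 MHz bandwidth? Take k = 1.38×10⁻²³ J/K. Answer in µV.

V_n = √(4kTRB)
4kTRB = 4 × 1.38×10⁻²³ × 387 × 1.27×10² × 7.84×10⁶ = 2.13×10⁻¹¹ V²
V_n = √(2.13×10⁻¹¹) = 4.61×10⁻⁶ V = 4.61 µV

4.61 µV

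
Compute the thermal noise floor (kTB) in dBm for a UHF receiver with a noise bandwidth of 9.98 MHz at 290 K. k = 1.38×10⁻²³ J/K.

−104.0 dBm

P_n = kTB = 1.38×10⁻²³ × 290 × 9.98×10⁶ = 3.99×10⁻¹⁴ W
In dBm: 10 log₁₀(3.99×10⁻¹⁴ / 10⁻³) = −104.0 dBm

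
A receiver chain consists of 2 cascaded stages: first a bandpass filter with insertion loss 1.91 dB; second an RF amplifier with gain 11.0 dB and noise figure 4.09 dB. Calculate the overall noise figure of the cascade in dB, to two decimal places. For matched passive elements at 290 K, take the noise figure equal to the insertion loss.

6.00 dB

Convert to linear (a loss of L dB is a gain of −L dB): F_i = 10^(NF_i/10), G_i = 10^(G_i,dB/10)
  Stage 1: F_1 = 10^(1.91/10) = 1.552, G_1 = 10^(−1.91/10) = 0.6442
  Stage 2: F_2 = 10^(4.09/10) = 2.564, G_2 = 10^(11.0/10) = 12.59
Friis cascade:
  F = 1.552 + (2.564 − 1)/0.6442 = 3.981
NF = 10 log₁₀(3.981) = 6.00 dB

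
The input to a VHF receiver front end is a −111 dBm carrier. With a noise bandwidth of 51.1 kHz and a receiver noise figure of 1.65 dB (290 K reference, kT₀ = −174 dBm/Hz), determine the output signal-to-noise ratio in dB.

14.3 dB

Noise floor: N = −174 + 10 log₁₀(B) + NF
10 log₁₀(5.11×10⁴) = 47.08 dB
N = −174 + 47.08 + 1.65 = −125.27 dBm
SNR = P_sig − N = −111 − (−125.27) = 14.27 dB → 14.3 dB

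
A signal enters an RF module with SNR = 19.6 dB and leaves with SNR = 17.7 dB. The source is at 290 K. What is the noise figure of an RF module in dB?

1.9 dB

NF (dB) = SNR_in(dB) − SNR_out(dB) when the source is at T₀
NF = 19.6 − 17.7 = 1.9 dB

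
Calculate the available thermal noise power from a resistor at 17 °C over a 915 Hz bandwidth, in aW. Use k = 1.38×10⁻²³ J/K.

T = 17 °C + 273.15 = 290.15 K
P_n = kTB = 1.38×10⁻²³ × 290.15 × 9.15×10² = 3.66×10⁻¹⁸ W = 3.66 aW

3.66 aW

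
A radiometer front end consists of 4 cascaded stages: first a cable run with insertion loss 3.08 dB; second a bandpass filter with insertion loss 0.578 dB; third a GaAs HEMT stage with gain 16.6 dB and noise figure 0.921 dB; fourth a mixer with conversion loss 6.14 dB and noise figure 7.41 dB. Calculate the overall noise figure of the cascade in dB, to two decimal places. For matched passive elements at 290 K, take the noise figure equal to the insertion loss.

4.91 dB

Convert to linear (a loss of L dB is a gain of −L dB): F_i = 10^(NF_i/10), G_i = 10^(G_i,dB/10)
  Stage 1: F_1 = 10^(3.08/10) = 2.032, G_1 = 10^(−3.08/10) = 0.4920
  Stage 2: F_2 = 10^(0.578/10) = 1.142, G_2 = 10^(−0.578/10) = 0.8754
  Stage 3: F_3 = 10^(0.921/10) = 1.236, G_3 = 10^(16.6/10) = 45.71
  Stage 4: F_4 = 10^(7.41/10) = 5.508, G_4 = 10^(−6.14/10) = 0.2432
Friis cascade:
  F = 2.032 + (1.142 − 1)/0.4920 + (1.236 − 1)/0.4307 + (5.508 − 1)/19.69 = 3.099
NF = 10 log₁₀(3.099) = 4.91 dB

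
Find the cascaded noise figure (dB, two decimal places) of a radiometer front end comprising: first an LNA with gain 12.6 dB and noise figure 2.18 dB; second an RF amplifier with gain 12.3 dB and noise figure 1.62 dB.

2.24 dB

Convert to linear (a loss of L dB is a gain of −L dB): F_i = 10^(NF_i/10), G_i = 10^(G_i,dB/10)
  Stage 1: F_1 = 10^(2.18/10) = 1.652, G_1 = 10^(12.6/10) = 18.20
  Stage 2: F_2 = 10^(1.62/10) = 1.452, G_2 = 10^(12.3/10) = 16.98
Friis cascade:
  F = 1.652 + (1.452 − 1)/18.20 = 1.677
NF = 10 log₁₀(1.677) = 2.24 dB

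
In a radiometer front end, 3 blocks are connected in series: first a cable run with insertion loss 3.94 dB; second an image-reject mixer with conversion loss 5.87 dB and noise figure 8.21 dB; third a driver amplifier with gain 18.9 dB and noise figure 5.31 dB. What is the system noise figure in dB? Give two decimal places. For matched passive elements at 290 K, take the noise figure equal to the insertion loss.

Convert to linear (a loss of L dB is a gain of −L dB): F_i = 10^(NF_i/10), G_i = 10^(G_i,dB/10)
  Stage 1: F_1 = 10^(3.94/10) = 2.477, G_1 = 10^(−3.94/10) = 0.4036
  Stage 2: F_2 = 10^(8.21/10) = 6.622, G_2 = 10^(−5.87/10) = 0.2588
  Stage 3: F_3 = 10^(5.31/10) = 3.396, G_3 = 10^(18.9/10) = 77.62
Friis cascade:
  F = 2.477 + (6.622 − 1)/0.4036 + (3.396 − 1)/0.1045 = 39.34
NF = 10 log₁₀(39.34) = 15.95 dB

15.95 dB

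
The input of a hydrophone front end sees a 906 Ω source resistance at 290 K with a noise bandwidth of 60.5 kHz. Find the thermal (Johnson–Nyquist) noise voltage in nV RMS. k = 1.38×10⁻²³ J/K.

V_n = √(4kTRB)
4kTRB = 4 × 1.38×10⁻²³ × 290 × 9.06×10² × 6.05×10⁴ = 8.77×10⁻¹³ V²
V_n = √(8.77×10⁻¹³) = 9.37×10⁻⁷ V = 937 nV

937 nV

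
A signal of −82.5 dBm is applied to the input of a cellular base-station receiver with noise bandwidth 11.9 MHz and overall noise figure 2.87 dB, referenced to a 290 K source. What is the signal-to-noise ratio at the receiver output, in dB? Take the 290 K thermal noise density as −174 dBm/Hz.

17.9 dB

Noise floor: N = −174 + 10 log₁₀(B) + NF
10 log₁₀(1.19×10⁷) = 70.76 dB
N = −174 + 70.76 + 2.87 = −100.37 dBm
SNR = P_sig − N = −82.5 − (−100.37) = 17.87 dB → 17.9 dB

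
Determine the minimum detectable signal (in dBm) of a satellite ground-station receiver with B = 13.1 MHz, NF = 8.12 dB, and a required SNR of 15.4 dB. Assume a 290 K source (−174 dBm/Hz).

−79.3 dBm

Sensitivity = −174 + 10 log₁₀(B) + NF + SNR_min
= −174 + 71.17 + 8.12 + 15.4
= −79.31 dBm → −79.3 dBm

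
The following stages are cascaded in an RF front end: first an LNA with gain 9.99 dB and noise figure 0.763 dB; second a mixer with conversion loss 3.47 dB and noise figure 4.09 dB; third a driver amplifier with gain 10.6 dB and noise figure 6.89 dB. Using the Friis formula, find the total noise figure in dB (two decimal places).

3.45 dB

Convert to linear (a loss of L dB is a gain of −L dB): F_i = 10^(NF_i/10), G_i = 10^(G_i,dB/10)
  Stage 1: F_1 = 10^(0.763/10) = 1.192, G_1 = 10^(9.99/10) = 9.977
  Stage 2: F_2 = 10^(4.09/10) = 2.564, G_2 = 10^(−3.47/10) = 0.4498
  Stage 3: F_3 = 10^(6.89/10) = 4.887, G_3 = 10^(10.6/10) = 11.48
Friis cascade:
  F = 1.192 + (2.564 − 1)/9.977 + (4.887 − 1)/4.487 = 2.215
NF = 10 log₁₀(2.215) = 3.45 dB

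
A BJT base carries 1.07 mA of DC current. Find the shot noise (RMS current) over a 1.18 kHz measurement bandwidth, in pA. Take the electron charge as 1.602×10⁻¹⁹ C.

636 pA

I_n = √(2qI·B)
2qI·B = 2 × 1.602×10⁻¹⁹ × 1.07×10⁻³ × 1.18×10³ = 4.05×10⁻¹⁹ A²
I_n = √(4.05×10⁻¹⁹) = 6.36×10⁻¹⁰ A = 636 pA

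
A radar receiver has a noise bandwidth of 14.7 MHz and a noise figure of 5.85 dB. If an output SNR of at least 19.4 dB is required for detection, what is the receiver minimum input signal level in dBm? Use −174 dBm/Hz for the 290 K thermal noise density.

Sensitivity = −174 + 10 log₁₀(B) + NF + SNR_min
= −174 + 71.67 + 5.85 + 19.4
= −77.08 dBm → −77.1 dBm

−77.1 dBm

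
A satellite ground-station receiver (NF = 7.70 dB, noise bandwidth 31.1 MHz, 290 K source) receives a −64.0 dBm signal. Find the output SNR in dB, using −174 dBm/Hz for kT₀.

27.4 dB

Noise floor: N = −174 + 10 log₁₀(B) + NF
10 log₁₀(3.11×10⁷) = 74.93 dB
N = −174 + 74.93 + 7.70 = −91.37 dBm
SNR = P_sig − N = −64.0 − (−91.37) = 27.37 dB → 27.4 dB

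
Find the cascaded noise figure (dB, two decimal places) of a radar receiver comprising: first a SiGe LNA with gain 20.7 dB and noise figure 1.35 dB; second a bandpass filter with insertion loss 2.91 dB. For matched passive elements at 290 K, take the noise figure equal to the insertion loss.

Convert to linear (a loss of L dB is a gain of −L dB): F_i = 10^(NF_i/10), G_i = 10^(G_i,dB/10)
  Stage 1: F_1 = 10^(1.35/10) = 1.365, G_1 = 10^(20.7/10) = 117.5
  Stage 2: F_2 = 10^(2.91/10) = 1.954, G_2 = 10^(−2.91/10) = 0.5117
Friis cascade:
  F = 1.365 + (1.954 − 1)/117.5 = 1.373
NF = 10 log₁₀(1.373) = 1.38 dB

1.38 dB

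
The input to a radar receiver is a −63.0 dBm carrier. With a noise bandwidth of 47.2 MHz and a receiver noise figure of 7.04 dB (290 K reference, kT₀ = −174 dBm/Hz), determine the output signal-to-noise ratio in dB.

Noise floor: N = −174 + 10 log₁₀(B) + NF
10 log₁₀(4.72×10⁷) = 76.74 dB
N = −174 + 76.74 + 7.04 = −90.22 dBm
SNR = P_sig − N = −63.0 − (−90.22) = 27.22 dB → 27.2 dB

27.2 dB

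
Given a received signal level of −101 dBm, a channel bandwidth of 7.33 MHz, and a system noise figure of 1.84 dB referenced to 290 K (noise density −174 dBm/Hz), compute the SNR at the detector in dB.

2.5 dB

Noise floor: N = −174 + 10 log₁₀(B) + NF
10 log₁₀(7.33×10⁶) = 68.65 dB
N = −174 + 68.65 + 1.84 = −103.51 dBm
SNR = P_sig − N = −101 − (−103.51) = 2.51 dB → 2.5 dB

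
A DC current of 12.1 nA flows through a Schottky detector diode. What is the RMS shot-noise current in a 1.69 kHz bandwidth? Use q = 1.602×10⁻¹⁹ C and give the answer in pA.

2.56 pA

I_n = √(2qI·B)
2qI·B = 2 × 1.602×10⁻¹⁹ × 1.21×10⁻⁸ × 1.69×10³ = 6.55×10⁻²⁴ A²
I_n = √(6.55×10⁻²⁴) = 2.56×10⁻¹² A = 2.56 pA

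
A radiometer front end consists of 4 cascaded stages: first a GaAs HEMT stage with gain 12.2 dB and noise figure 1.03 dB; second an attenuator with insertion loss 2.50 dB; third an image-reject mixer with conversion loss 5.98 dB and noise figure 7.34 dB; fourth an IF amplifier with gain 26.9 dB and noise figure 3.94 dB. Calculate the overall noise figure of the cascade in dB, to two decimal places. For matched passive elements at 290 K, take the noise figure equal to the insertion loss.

Convert to linear (a loss of L dB is a gain of −L dB): F_i = 10^(NF_i/10), G_i = 10^(G_i,dB/10)
  Stage 1: F_1 = 10^(1.03/10) = 1.268, G_1 = 10^(12.2/10) = 16.60
  Stage 2: F_2 = 10^(2.50/10) = 1.778, G_2 = 10^(−2.50/10) = 0.5623
  Stage 3: F_3 = 10^(7.34/10) = 5.420, G_3 = 10^(−5.98/10) = 0.2523
  Stage 4: F_4 = 10^(3.94/10) = 2.477, G_4 = 10^(26.9/10) = 489.8
Friis cascade:
  F = 1.268 + (1.778 − 1)/16.60 + (5.420 − 1)/9.333 + (2.477 − 1)/2.355 = 2.416
NF = 10 log₁₀(2.416) = 3.83 dB

3.83 dB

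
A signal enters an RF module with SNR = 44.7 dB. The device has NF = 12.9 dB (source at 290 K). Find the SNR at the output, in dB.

31.8 dB

By definition F = SNR_in/SNR_out, so in dB: SNR_out = SNR_in − NF
SNR_out = 44.7 − 12.9 = 31.8 dB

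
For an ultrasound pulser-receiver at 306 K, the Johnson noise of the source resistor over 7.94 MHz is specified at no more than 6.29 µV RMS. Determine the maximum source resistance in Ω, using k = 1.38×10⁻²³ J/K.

Johnson–Nyquist: V_n = √(4kTRB) ⇒ R = V_n² / (4kTB)
4kTB = 4 × 1.38×10⁻²³ × 306 × 7.94×10⁶ = 1.34×10⁻¹³
R = (6.29×10⁻⁶)² / 1.34×10⁻¹³ = 2.95×10² Ω = 295 Ω

295 Ω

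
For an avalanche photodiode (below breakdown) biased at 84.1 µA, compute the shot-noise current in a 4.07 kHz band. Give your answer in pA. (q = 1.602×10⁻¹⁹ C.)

331 pA

I_n = √(2qI·B)
2qI·B = 2 × 1.602×10⁻¹⁹ × 8.41×10⁻⁵ × 4.07×10³ = 1.10×10⁻¹⁹ A²
I_n = √(1.10×10⁻¹⁹) = 3.31×10⁻¹⁰ A = 331 pA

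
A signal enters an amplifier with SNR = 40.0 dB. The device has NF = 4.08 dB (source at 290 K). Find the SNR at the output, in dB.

35.92 dB

By definition F = SNR_in/SNR_out, so in dB: SNR_out = SNR_in − NF
SNR_out = 40.0 − 4.08 = 35.92 dB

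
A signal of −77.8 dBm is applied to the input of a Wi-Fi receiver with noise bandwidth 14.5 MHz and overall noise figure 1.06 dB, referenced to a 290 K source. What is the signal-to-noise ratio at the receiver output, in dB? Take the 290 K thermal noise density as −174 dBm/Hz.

Noise floor: N = −174 + 10 log₁₀(B) + NF
10 log₁₀(1.45×10⁷) = 71.61 dB
N = −174 + 71.61 + 1.06 = −101.33 dBm
SNR = P_sig − N = −77.8 − (−101.33) = 23.53 dB → 23.5 dB

23.5 dB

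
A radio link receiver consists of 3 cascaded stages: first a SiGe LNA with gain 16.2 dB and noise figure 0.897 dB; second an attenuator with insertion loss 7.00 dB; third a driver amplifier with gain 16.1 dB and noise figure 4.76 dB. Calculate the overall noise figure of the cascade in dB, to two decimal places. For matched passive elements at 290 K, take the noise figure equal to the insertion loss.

Convert to linear (a loss of L dB is a gain of −L dB): F_i = 10^(NF_i/10), G_i = 10^(G_i,dB/10)
  Stage 1: F_1 = 10^(0.897/10) = 1.229, G_1 = 10^(16.2/10) = 41.69
  Stage 2: F_2 = 10^(7.00/10) = 5.012, G_2 = 10^(−7.00/10) = 0.1995
  Stage 3: F_3 = 10^(4.76/10) = 2.992, G_3 = 10^(16.1/10) = 40.74
Friis cascade:
  F = 1.229 + (5.012 − 1)/41.69 + (2.992 − 1)/8.318 = 1.565
NF = 10 log₁₀(1.565) = 1.95 dB

1.95 dB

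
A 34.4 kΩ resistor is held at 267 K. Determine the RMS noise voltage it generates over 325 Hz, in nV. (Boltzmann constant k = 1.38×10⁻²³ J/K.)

V_n = √(4kTRB)
4kTRB = 4 × 1.38×10⁻²³ × 267 × 3.44×10⁴ × 3.25×10² = 1.65×10⁻¹³ V²
V_n = √(1.65×10⁻¹³) = 4.06×10⁻⁷ V = 406 nV

406 nV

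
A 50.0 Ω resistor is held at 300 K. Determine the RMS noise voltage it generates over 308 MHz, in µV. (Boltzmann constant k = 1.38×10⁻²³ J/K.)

V_n = √(4kTRB)
4kTRB = 4 × 1.38×10⁻²³ × 300 × 5.00×10¹ × 3.08×10⁸ = 2.55×10⁻¹⁰ V²
V_n = √(2.55×10⁻¹⁰) = 1.60×10⁻⁵ V = 16.0 µV

16.0 µV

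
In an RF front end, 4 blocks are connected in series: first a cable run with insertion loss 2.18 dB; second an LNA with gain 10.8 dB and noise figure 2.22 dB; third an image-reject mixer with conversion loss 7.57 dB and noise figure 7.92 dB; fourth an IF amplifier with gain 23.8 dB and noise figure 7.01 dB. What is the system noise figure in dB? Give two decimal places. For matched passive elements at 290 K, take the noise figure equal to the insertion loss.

8.21 dB

Convert to linear (a loss of L dB is a gain of −L dB): F_i = 10^(NF_i/10), G_i = 10^(G_i,dB/10)
  Stage 1: F_1 = 10^(2.18/10) = 1.652, G_1 = 10^(−2.18/10) = 0.6053
  Stage 2: F_2 = 10^(2.22/10) = 1.667, G_2 = 10^(10.8/10) = 12.02
  Stage 3: F_3 = 10^(7.92/10) = 6.194, G_3 = 10^(−7.57/10) = 0.1750
  Stage 4: F_4 = 10^(7.01/10) = 5.023, G_4 = 10^(23.8/10) = 239.9
Friis cascade:
  F = 1.652 + (1.667 − 1)/0.6053 + (6.194 − 1)/7.278 + (5.023 − 1)/1.274 = 6.627
NF = 10 log₁₀(6.627) = 8.21 dB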